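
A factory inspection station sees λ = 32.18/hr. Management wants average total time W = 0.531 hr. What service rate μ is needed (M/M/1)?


W = 1/(μ−λ) ⇒ μ − λ = 1/W = 1/0.531 = 1.8832
μ = λ + 1/W = 32.18 + 1.8832 = 34.0632 per hr

Final: 34.0632 /hr


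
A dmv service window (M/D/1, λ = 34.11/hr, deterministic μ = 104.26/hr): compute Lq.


ρ = 34.11/104.26 = 0.3272
M/D/1: Lq = ρ²/(2(1−ρ)) = 0.1070/(2·0.6728) = 0.07954

Final: 0.07954


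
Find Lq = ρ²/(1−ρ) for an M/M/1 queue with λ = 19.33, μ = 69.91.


ρ = 19.33/69.91 = 0.2765
Lq = ρ²/(1−ρ) = 0.07645/0.7235 = 0.1057

Final: 0.1057


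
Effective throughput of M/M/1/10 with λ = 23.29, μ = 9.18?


ρ = 2.5370; P_K = (1−ρ)ρ^10/(1−ρ^11) = 0.605861
λ_eff = λ(1 − P_K) = 23.29·(1 − 0.605861) = 23.29·0.394139 = 9.1795 /hr

Final: 9.1795 /hr


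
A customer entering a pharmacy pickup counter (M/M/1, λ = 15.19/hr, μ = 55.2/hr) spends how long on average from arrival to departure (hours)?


W = 1/(μ−λ) = 1/(55.2 − 15.19) = 1/40.01 = 0.02499 hr

Final: 0.02499 hr


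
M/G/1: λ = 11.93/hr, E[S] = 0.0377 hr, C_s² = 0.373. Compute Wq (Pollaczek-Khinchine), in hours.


ρ = λ·E[S] = 11.93·0.0377 = 0.4498
E[S²] = E[S]²(1+C_s²) = 0.0377²·(1+0.373) = 0.001951
Wq = λ·E[S²]/(2(1−ρ)) = 11.93·0.001951/(2·0.5502) = 0.02115 hr

Final: 0.02115 hr


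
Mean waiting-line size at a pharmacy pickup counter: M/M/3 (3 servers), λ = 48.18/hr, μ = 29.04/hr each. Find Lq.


a = λ/μ = 1.6591; ρ = a/3 = 0.5530
P₀ = 0.174269
Lq = P₀·a^c·ρ / (c!·(1−ρ)²) = 0.174269·4.56678·0.5530/(6·0.19978)
= 0.36717

Final: 0.36717


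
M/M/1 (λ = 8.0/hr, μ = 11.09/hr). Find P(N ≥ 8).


ρ = 8.0/11.09 = 0.7214
P(N ≥ n) = ρ^n = 0.7214^8 = 0.073328

Final: 0.073328


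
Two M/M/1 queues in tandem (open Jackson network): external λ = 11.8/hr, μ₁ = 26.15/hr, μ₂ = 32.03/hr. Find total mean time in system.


Each node sees arrival rate λ = 11.8/hr (tandem ⇒ throughput preserved).
W₁ = 1/(μ₁−λ) = 1/(26.15−11.8) = 0.06969 hr
W₂ = 1/(μ₂−λ) = 1/(32.03−11.8) = 0.04943 hr
W_total = W₁ + W₂ = 0.06969 + 0.04943 = 0.11912 hr

Final: 0.11912 hr


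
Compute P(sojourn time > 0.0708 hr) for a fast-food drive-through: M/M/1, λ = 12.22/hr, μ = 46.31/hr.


W ~ Exponential(μ−λ) for M/M/1.
μ − λ = 46.31 − 12.22 = 34.0900
P(W > t) = e^{−(μ−λ)t} = e^{−2.4136} = 0.089495

Final: 0.089495


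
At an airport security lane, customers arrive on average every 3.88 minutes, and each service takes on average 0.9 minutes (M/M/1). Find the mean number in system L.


λ = 60/3.88 = 15.4639 /hr
μ = 60/0.9 = 66.6667 /hr
ρ = λ/μ = 15.4639/66.6667 = 0.2320
L = ρ/(1−ρ) = 0.2320/0.7680 = 0.3020

Final: 0.3020


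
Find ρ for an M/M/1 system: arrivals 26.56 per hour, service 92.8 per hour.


ρ = λ/μ = 26.56/92.8 = 0.2862

Final: 0.2862


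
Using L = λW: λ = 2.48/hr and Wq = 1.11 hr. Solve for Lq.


Lq = λWq = 2.48·1.11 = 2.7528

Final: 2.7528


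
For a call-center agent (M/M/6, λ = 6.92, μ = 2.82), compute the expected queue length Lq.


a = λ/μ = 2.4539; ρ = a/6 = 0.4090
P₀ = 0.085522
Lq = P₀·a^c·ρ / (c!·(1−ρ)²) = 0.085522·218.34433·0.4090/(720·0.34930)
= 0.03037

Final: 0.03037


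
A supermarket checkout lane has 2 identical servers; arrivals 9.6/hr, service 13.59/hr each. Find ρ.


ρ = λ/(cμ) = 9.6/(2·13.59) = 9.6/27.18 = 0.3532

Final: 0.3532


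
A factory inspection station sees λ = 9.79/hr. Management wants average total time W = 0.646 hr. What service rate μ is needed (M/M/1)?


W = 1/(μ−λ) ⇒ μ − λ = 1/W = 1/0.646 = 1.5480
μ = λ + 1/W = 9.79 + 1.5480 = 11.3380 per hr

Final: 11.3380 /hr


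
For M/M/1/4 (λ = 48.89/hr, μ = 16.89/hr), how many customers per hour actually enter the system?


ρ = 2.8946; P_K = (1−ρ)ρ^4/(1−ρ^5) = 0.657767
λ_eff = λ(1 − P_K) = 48.89·(1 − 0.657767) = 48.89·0.342233 = 16.7318 /hr

Final: 16.7318 /hr


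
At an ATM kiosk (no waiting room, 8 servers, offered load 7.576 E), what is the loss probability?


B(c,a) = (a^c/c!) / Σ_{k=0}^{c} a^k/k!
a^8/8! = 269.152987
Σ terms (k=0..8): 1.00000 + 7.57600 + 28.69789 + 72.47173 + 137.26146 + 207.97857 + 262.60761 + 284.21646 + 269.15299 = 1270.962704
B = 269.152987/1270.962704 = 0.211771

Final: 0.211771


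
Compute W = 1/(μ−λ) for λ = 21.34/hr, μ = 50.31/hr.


W = 1/(μ−λ) = 1/(50.31 − 21.34) = 1/28.97 = 0.03452 hr

Final: 0.03452 hr


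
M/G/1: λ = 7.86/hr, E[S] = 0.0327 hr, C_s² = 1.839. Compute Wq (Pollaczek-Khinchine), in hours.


ρ = λ·E[S] = 7.86·0.0327 = 0.2570
E[S²] = E[S]²(1+C_s²) = 0.0327²·(1+1.839) = 0.003036
Wq = λ·E[S²]/(2(1−ρ)) = 7.86·0.003036/(2·0.7430) = 0.01606 hr

Final: 0.01606 hr


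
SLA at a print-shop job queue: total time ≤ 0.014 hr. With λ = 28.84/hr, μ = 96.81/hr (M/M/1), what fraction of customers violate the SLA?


W ~ Exponential(μ−λ) for M/M/1.
μ − λ = 96.81 − 28.84 = 67.9700
P(W > t) = e^{−(μ−λ)t} = e^{−0.9516} = 0.386130

Final: 0.386130


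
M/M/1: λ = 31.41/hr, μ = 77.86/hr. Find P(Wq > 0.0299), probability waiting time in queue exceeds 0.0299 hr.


ρ = 31.41/77.86 = 0.4034
P(Wq > t) = ρ·e^{−(μ−λ)t} = 0.4034·e^{−1.3889}
= 0.4034·0.249361 = 0.100596

Final: 0.100596


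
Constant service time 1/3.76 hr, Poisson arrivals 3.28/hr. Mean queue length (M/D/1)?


ρ = 3.28/3.76 = 0.8723
M/D/1: Lq = ρ²/(2(1−ρ)) = 0.7610/(2·0.1277) = 2.98050

Final: 2.98050


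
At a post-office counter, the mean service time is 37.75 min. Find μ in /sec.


μ = 1/(service time) in consistent units.
1 second = 0.0166667 min, so μ = 0.0166667/37.75 = 0.0004415 per second

Final: 0.0004415 /sec


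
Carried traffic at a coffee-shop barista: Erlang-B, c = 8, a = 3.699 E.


B(8,3.699) = 0.021811 (Erlang-B)
Carried load = a(1 − B) = 3.699·(1 − 0.021811) = 3.699·0.978189 = 3.6183 E

Final: 3.6183 Erlangs


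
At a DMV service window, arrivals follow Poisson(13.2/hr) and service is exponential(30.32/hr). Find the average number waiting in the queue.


ρ = 13.2/30.32 = 0.4354
Lq = ρ²/(1−ρ) = 0.1895/0.5646 = 0.3357

Final: 0.3357


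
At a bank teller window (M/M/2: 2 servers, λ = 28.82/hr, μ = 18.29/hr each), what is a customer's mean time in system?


a = 1.5757; ρ = 0.7879; P₀ = 0.118654
Lq = P₀·a^c·ρ/(c!(1−ρ)²) = 2.57887
Wq = Lq/λ = 2.57887/28.82 = 0.08948 hr
W = Wq + 1/μ = 0.08948 + 0.05467 = 0.14416 hr

Final: 0.14416 hr


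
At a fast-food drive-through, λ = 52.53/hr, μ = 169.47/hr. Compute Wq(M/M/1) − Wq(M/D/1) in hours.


ρ = 52.53/169.47 = 0.3100
Wq(M/M/1) = ρ/(μ−λ) = 0.3100/116.94 = 0.002651 hr
Wq(M/D/1) = ρ/(2(μ−λ)) = 0.001325 hr
Savings = 0.002651 − 0.001325 = 0.001325 hr

Final: 0.001325 hr


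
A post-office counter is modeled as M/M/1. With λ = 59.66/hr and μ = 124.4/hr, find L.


ρ = λ/μ = 59.66/124.4 = 0.4796
L = ρ/(1−ρ) = 0.4796/(1 − 0.4796) = 0.4796/0.5204 = 0.9215

Final: 0.9215


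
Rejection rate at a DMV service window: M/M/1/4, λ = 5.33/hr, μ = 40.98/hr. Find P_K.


ρ = λ/μ = 5.33/40.98 = 0.1301
P_K = (1−ρ)ρ^K/(1−ρ^(K+1)) = (0.8699·0.0002862)/(1 − 0.00003722)
= 0.0002489/0.999963 = 0.0002490

Final: 0.0002490


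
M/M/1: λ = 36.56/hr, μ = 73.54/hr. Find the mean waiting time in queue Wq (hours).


ρ = 36.56/73.54 = 0.4971
Wq = ρ/(μ−λ) = 0.4971/(73.54 − 36.56) = 0.4971/36.98 = 0.01344 hr

Final: 0.01344 hr


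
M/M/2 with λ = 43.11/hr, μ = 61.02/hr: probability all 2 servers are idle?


a = λ/μ = 43.11/61.02 = 0.7065; ρ = a/c = 0.3532
Σ_{k=0}^{1} a^k/k! (terms k=0..1) = 1.00000 + 0.70649 = 1.70649
Tail: a^2/(2!(1−ρ)) = 0.49913/(2·0.6468) = 0.38587
P₀ = 1/(1.70649 + 0.38587) = 1/2.09236 = 0.477929

Final: 0.477929


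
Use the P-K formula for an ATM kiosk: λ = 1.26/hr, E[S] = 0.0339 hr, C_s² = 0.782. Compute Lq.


ρ = λ·E[S] = 1.26·0.0339 = 0.04271
Lq = ρ²(1+C_s²)/(2(1−ρ)) = 0.001824·(1+0.782)/(2·0.9573)
= 0.001824·1.7820/1.9146 = 0.001698

Final: 0.001698


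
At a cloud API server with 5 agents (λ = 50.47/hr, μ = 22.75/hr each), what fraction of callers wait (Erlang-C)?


a = λ/μ = 2.2185; ρ = a/5 = 0.4437
P₀ = 0.107375 (from M/M/c formula)
C(c,a) = [a^c/(c!(1−ρ))]·P₀ = [53.73528/(120·0.5563)]·0.107375
= 0.80494·0.107375 = 0.086430

Final: 0.086430


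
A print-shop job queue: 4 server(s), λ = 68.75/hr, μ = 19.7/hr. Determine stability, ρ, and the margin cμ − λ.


Total capacity cμ = 4·19.7 = 78.80/hr
ρ = λ/(cμ) = 68.75/78.80 = 0.8725
Stable ⇔ ρ < 1: YES
Spare capacity = cμ − λ = 78.80 − 68.75 = 10.05/hr

Final: ρ = 0.8725; stable; margin = 10.05/hr


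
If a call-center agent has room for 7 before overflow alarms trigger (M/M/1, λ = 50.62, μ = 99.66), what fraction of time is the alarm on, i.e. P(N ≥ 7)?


ρ = 50.62/99.66 = 0.5079
P(N ≥ n) = ρ^n = 0.5079^7 = 0.008722

Final: 0.008722


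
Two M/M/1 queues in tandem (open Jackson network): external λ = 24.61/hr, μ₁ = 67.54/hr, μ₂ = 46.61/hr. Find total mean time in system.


Each node sees arrival rate λ = 24.61/hr (tandem ⇒ throughput preserved).
W₁ = 1/(μ₁−λ) = 1/(67.54−24.61) = 0.02329 hr
W₂ = 1/(μ₂−λ) = 1/(46.61−24.61) = 0.04545 hr
W_total = W₁ + W₂ = 0.02329 + 0.04545 = 0.06875 hr

Final: 0.06875 hr


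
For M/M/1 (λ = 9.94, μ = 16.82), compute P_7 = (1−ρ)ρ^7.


ρ = 9.94/16.82 = 0.5910
P_n = (1−ρ)·ρ^n = (1 − 0.5910)·0.5910^7 = 0.4090·0.025172 = 0.010296

Final: 0.010296


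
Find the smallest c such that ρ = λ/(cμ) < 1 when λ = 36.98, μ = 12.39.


Stability requires cμ > λ ⇔ c > λ/μ.
λ/μ = 36.98/12.39 = 2.9847
Minimum integer c = ⌊2.9847⌋ + 1 = 3
Check: 3·12.39 = 37.17 > 36.98, while 2·12.39 = 24.78 ≤ 36.98

Final: 3 servers


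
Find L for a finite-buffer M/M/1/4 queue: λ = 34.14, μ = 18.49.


ρ = 34.14/18.49 = 1.8464
L = ρ[1 − (K+1)ρ^K + Kρ^(K+1)] / [(1−ρ)(1−ρ^(K+1))]
Numerator: 1.8464·(1 − 5·11.622684 + 4·21.460164) = 53.042067
Denominator: (-0.8464)·(-20.460164) = 17.317553
L = 53.042067/17.317553 = 3.0629

Final: 3.0629


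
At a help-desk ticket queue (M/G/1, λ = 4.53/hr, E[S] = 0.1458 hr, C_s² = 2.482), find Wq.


ρ = λ·E[S] = 4.53·0.1458 = 0.6605
E[S²] = E[S]²(1+C_s²) = 0.1458²·(1+2.482) = 0.074019
Wq = λ·E[S²]/(2(1−ρ)) = 4.53·0.074019/(2·0.3395) = 0.49379 hr

Final: 0.49379 hr


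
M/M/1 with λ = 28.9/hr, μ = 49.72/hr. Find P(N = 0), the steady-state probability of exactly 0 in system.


ρ = 28.9/49.72 = 0.5813
P_n = (1−ρ)·ρ^n = (1 − 0.5813)·0.5813^0 = 0.4187·1.000000 = 0.418745

Final: 0.418745


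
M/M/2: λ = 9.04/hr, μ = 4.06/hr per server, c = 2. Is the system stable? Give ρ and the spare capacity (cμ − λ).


Total capacity cμ = 2·4.06 = 8.12/hr
ρ = λ/(cμ) = 9.04/8.12 = 1.1133
Stable ⇔ ρ < 1: NO
Spare capacity = cμ − λ = 8.12 − 9.04 = -0.92/hr

Final: ρ = 1.1133; unstable; margin = -0.92/hr


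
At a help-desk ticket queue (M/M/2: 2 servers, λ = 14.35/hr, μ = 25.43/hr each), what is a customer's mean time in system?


a = 0.5643; ρ = 0.2821; P₀ = 0.559883
Lq = P₀·a^c·ρ/(c!(1−ρ)²) = 0.04881
Wq = Lq/λ = 0.04881/14.35 = 0.003401 hr
W = Wq + 1/μ = 0.003401 + 0.03932 = 0.04272 hr

Final: 0.04272 hr


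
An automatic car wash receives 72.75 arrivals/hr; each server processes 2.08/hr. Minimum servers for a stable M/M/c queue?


Stability requires cμ > λ ⇔ c > λ/μ.
λ/μ = 72.75/2.08 = 34.9760
Minimum integer c = ⌊34.9760⌋ + 1 = 35
Check: 35·2.08 = 72.80 > 72.75, while 34·2.08 = 70.72 ≤ 72.75

Final: 35 servers


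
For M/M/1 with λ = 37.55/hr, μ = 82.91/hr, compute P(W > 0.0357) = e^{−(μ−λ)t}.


W ~ Exponential(μ−λ) for M/M/1.
μ − λ = 82.91 − 37.55 = 45.3600
P(W > t) = e^{−(μ−λ)t} = e^{−1.6194} = 0.198027

Final: 0.198027


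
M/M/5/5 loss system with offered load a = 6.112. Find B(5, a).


B(c,a) = (a^c/c!) / Σ_{k=0}^{c} a^k/k!
a^5/5! = 71.078046
Σ terms (k=0..5): 1.00000 + 6.11200 + 18.67827 + 38.05387 + 58.14631 + 71.07805 = 193.068492
B = 71.078046/193.068492 = 0.368149

Final: 0.368149


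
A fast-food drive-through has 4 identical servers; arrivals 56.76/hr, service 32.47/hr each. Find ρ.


ρ = λ/(cμ) = 56.76/(4·32.47) = 56.76/129.88 = 0.4370

Final: 0.4370


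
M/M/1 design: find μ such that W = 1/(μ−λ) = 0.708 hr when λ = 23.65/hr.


W = 1/(μ−λ) ⇒ μ − λ = 1/W = 1/0.708 = 1.4124
μ = λ + 1/W = 23.65 + 1.4124 = 25.0624 per hr

Final: 25.0624 /hr


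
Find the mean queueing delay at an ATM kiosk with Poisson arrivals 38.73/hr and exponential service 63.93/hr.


ρ = 38.73/63.93 = 0.6058
Wq = ρ/(μ−λ) = 0.6058/(63.93 − 38.73) = 0.6058/25.20 = 0.02404 hr

Final: 0.02404 hr


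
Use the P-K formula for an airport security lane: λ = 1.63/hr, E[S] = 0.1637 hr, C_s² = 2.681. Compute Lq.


ρ = λ·E[S] = 1.63·0.1637 = 0.2668
Lq = ρ²(1+C_s²)/(2(1−ρ)) = 0.07120·(1+2.681)/(2·0.7332)
= 0.07120·3.6810/1.4663 = 0.17873

Final: 0.17873


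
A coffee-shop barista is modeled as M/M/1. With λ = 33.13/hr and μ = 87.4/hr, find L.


ρ = λ/μ = 33.13/87.4 = 0.3791
L = ρ/(1−ρ) = 0.3791/(1 − 0.3791) = 0.3791/0.6209 = 0.6105

Final: 0.6105


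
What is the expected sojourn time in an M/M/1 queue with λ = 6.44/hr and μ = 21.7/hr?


W = 1/(μ−λ) = 1/(21.7 − 6.44) = 1/15.26 = 0.06553 hr

Final: 0.06553 hr


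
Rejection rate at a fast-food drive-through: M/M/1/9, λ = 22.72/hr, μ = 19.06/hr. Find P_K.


ρ = λ/μ = 22.72/19.06 = 1.1920
P_K = (1−ρ)ρ^K/(1−ρ^(K+1)) = (-0.1920·4.859246)/(1 − 5.792343)
= -0.933098/-4.792343 = 0.194706

Final: 0.194706


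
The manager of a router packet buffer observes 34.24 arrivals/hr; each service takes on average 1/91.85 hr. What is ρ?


ρ = λ/μ = 34.24/91.85 = 0.3728

Final: 0.3728


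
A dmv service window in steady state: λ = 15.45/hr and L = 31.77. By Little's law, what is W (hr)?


W = L/λ = 31.77/15.45 = 2.0563 hr

Final: 2.0563 hr


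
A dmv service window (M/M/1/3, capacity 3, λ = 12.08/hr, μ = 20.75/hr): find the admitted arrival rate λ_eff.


ρ = 0.5822; P_K = (1−ρ)ρ^3/(1−ρ^4) = 0.093141
λ_eff = λ(1 − P_K) = 12.08·(1 − 0.093141) = 12.08·0.906859 = 10.9549 /hr

Final: 10.9549 /hr


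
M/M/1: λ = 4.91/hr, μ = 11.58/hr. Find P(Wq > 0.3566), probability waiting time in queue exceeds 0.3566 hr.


ρ = 4.91/11.58 = 0.4240
P(Wq > t) = ρ·e^{−(μ−λ)t} = 0.4240·e^{−2.3785}
= 0.4240·0.092687 = 0.039300

Final: 0.039300


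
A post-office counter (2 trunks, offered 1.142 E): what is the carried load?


B(2,1.142) = 0.233380 (Erlang-B)
Carried load = a(1 − B) = 1.142·(1 − 0.233380) = 1.142·0.766620 = 0.8755 E

Final: 0.8755 Erlangs


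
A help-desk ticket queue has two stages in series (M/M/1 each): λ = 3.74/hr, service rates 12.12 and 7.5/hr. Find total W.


Each node sees arrival rate λ = 3.74/hr (tandem ⇒ throughput preserved).
W₁ = 1/(μ₁−λ) = 1/(12.12−3.74) = 0.11933 hr
W₂ = 1/(μ₂−λ) = 1/(7.5−3.74) = 0.26596 hr
W_total = W₁ + W₂ = 0.11933 + 0.26596 = 0.38529 hr

Final: 0.38529 hr


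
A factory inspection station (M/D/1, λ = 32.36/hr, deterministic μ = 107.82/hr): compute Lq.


ρ = 32.36/107.82 = 0.3001
M/D/1: Lq = ρ²/(2(1−ρ)) = 0.09008/(2·0.6999) = 0.06435

Final: 0.06435


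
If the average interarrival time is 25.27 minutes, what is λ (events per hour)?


λ = 1/(interarrival time) in consistent units.
1 hour = 60 min, so λ = 60/25.27 = 2.3744 per hour

Final: 2.3744 /hr


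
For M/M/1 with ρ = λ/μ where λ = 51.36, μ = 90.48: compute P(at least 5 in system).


ρ = 51.36/90.48 = 0.5676
P(N ≥ n) = ρ^n = 0.5676^5 = 0.058933

Final: 0.058933


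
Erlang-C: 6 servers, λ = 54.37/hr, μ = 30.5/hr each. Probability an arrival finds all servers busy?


a = λ/μ = 1.7826; ρ = a/6 = 0.2971
P₀ = 0.168073 (from M/M/c formula)
C(c,a) = [a^c/(c!(1−ρ))]·P₀ = [32.08906/(720·0.7029)]·0.168073
= 0.06341·0.168073 = 0.010657

Final: 0.010657


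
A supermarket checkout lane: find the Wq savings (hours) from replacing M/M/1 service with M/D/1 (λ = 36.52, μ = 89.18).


ρ = 36.52/89.18 = 0.4095
Wq(M/M/1) = ρ/(μ−λ) = 0.4095/52.66 = 0.007776 hr
Wq(M/D/1) = ρ/(2(μ−λ)) = 0.003888 hr
Savings = 0.007776 − 0.003888 = 0.003888 hr

Final: 0.003888 hr


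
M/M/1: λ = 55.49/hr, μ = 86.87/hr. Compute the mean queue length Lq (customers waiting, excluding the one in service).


ρ = 55.49/86.87 = 0.6388
Lq = ρ²/(1−ρ) = 0.4080/0.3612 = 1.1296

Final: 1.1296


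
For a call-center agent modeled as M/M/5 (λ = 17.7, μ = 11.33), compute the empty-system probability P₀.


a = λ/μ = 17.7/11.33 = 1.5622; ρ = a/c = 0.3124
Σ_{k=0}^{4} a^k/k! (terms k=0..4) = 1.00000 + 1.56222 + 1.22027 + 0.63545 + 0.24818 = 4.66612
Tail: a^5/(5!(1−ρ)) = 9.30501/(120·0.6876) = 0.11278
P₀ = 1/(4.66612 + 0.11278) = 1/4.77890 = 0.209253

Final: 0.209253


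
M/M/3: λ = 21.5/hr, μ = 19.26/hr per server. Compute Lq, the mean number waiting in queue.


a = λ/μ = 1.1163; ρ = a/3 = 0.3721
P₀ = 0.321688
Lq = P₀·a^c·ρ / (c!·(1−ρ)²) = 0.321688·1.39106·0.3721/(6·0.39426)
= 0.07039

Final: 0.07039


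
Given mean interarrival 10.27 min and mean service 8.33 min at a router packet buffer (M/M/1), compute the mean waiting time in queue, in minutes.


λ = 60/10.27 = 5.8423 /hr
μ = 60/8.33 = 7.2029 /hr
ρ = λ/μ = 5.8423/7.2029 = 0.8111
Wq = ρ/(μ−λ) = 0.8111/(7.2029−5.8423) = 0.59612 hr
In minutes: 0.59612·60 = 35.767 min

Final: 35.767 min


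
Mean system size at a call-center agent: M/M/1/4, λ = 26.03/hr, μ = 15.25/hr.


ρ = 26.03/15.25 = 1.7069
L = ρ[1 − (K+1)ρ^K + Kρ^(K+1)] / [(1−ρ)(1−ρ^(K+1))]
Numerator: 1.7069·(1 − 5·8.488233 + 4·14.488440) = 28.185103
Denominator: (-0.7069)·(-13.488440) = 9.534779
L = 28.185103/9.534779 = 2.9560

Final: 2.9560


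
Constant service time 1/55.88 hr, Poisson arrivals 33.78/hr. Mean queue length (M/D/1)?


ρ = 33.78/55.88 = 0.6045
M/D/1: Lq = ρ²/(2(1−ρ)) = 0.3654/(2·0.3955) = 0.46200

Final: 0.46200


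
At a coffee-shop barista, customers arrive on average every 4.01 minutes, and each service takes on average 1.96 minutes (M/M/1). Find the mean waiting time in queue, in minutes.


λ = 60/4.01 = 14.9626 /hr
μ = 60/1.96 = 30.6122 /hr
ρ = λ/μ = 14.9626/30.6122 = 0.4888
Wq = ρ/(μ−λ) = 0.4888/(30.6122−14.9626) = 0.03123 hr
In minutes: 0.03123·60 = 1.874 min

Final: 1.874 min


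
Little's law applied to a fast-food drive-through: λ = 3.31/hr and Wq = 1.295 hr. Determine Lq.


Lq = λWq = 3.31·1.295 = 4.2864

Final: 4.2864


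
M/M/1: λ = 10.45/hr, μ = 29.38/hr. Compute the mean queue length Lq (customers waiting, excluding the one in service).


ρ = 10.45/29.38 = 0.3557
Lq = ρ²/(1−ρ) = 0.1265/0.6443 = 0.1963

Final: 0.1963


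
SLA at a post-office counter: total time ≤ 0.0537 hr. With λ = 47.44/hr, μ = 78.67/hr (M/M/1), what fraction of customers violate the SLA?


W ~ Exponential(μ−λ) for M/M/1.
μ − λ = 78.67 − 47.44 = 31.2300
P(W > t) = e^{−(μ−λ)t} = e^{−1.6771} = 0.186924

Final: 0.186924


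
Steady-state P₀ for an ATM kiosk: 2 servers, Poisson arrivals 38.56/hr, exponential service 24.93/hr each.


a = λ/μ = 38.56/24.93 = 1.5467; ρ = a/c = 0.7734
Σ_{k=0}^{1} a^k/k! (terms k=0..1) = 1.00000 + 1.54673 = 2.54673
Tail: a^2/(2!(1−ρ)) = 2.39238/(2·0.2266) = 5.27805
P₀ = 1/(2.54673 + 5.27805) = 1/7.82478 = 0.127799

Final: 0.127799


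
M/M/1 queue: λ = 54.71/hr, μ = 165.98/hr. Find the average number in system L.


ρ = λ/μ = 54.71/165.98 = 0.3296
L = ρ/(1−ρ) = 0.3296/(1 − 0.3296) = 0.3296/0.6704 = 0.4917

Final: 0.4917


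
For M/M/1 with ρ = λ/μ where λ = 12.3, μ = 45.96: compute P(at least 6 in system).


ρ = 12.3/45.96 = 0.2676
P(N ≥ n) = ρ^n = 0.2676^6 = 0.0003674

Final: 0.0003674


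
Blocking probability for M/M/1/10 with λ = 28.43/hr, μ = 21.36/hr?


ρ = λ/μ = 28.43/21.36 = 1.3310
P_K = (1−ρ)ρ^K/(1−ρ^(K+1)) = (-0.3310·17.448420)/(1 − 23.223717)
= -5.775296/-22.223717 = 0.259871

Final: 0.259871


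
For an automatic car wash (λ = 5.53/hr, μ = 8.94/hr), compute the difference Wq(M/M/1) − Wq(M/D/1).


ρ = 5.53/8.94 = 0.6186
Wq(M/M/1) = ρ/(μ−λ) = 0.6186/3.41 = 0.18140 hr
Wq(M/D/1) = ρ/(2(μ−λ)) = 0.09070 hr
Savings = 0.18140 − 0.09070 = 0.09070 hr

Final: 0.09070 hr


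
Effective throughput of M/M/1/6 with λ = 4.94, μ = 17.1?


ρ = 0.2889; P_K = (1−ρ)ρ^6/(1−ρ^7) = 0.0004134
λ_eff = λ(1 − P_K) = 4.94·(1 − 0.0004134) = 4.94·0.999587 = 4.9380 /hr

Final: 4.9380 /hr


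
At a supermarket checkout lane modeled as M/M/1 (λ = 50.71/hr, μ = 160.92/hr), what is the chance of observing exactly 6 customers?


ρ = 50.71/160.92 = 0.3151
P_n = (1−ρ)·ρ^n = (1 − 0.3151)·0.3151^6 = 0.6849·0.0009793 = 0.0006707

Final: 0.0006707


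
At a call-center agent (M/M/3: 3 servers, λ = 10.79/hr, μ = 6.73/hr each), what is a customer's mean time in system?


a = 1.6033; ρ = 0.5344; P₀ = 0.186435
Lq = P₀·a^c·ρ/(c!(1−ρ)²) = 0.31572
Wq = Lq/λ = 0.31572/10.79 = 0.02926 hr
W = Wq + 1/μ = 0.02926 + 0.14859 = 0.17785 hr

Final: 0.17785 hr


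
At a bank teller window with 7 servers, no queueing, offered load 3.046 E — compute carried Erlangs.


B(7,3.046) = 0.023252 (Erlang-B)
Carried load = a(1 − B) = 3.046·(1 − 0.023252) = 3.046·0.976748 = 2.9752 E

Final: 2.9752 Erlangs


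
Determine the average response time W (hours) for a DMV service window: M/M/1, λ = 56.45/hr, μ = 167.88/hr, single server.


W = 1/(μ−λ) = 1/(167.88 − 56.45) = 1/111.43 = 0.008974 hr

Final: 0.008974 hr


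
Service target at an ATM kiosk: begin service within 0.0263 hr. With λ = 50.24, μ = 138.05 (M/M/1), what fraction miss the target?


ρ = 50.24/138.05 = 0.3639
P(Wq > t) = ρ·e^{−(μ−λ)t} = 0.3639·e^{−2.3094}
= 0.3639·0.099321 = 0.036145

Final: 0.036145


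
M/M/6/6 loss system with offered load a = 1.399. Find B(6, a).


B(c,a) = (a^c/c!) / Σ_{k=0}^{c} a^k/k!
a^6/6! = 0.010413
Σ terms (k=0..6): 1.00000 + 1.39900 + 0.97860 + 0.45635 + 0.15961 + 0.04466 + 0.01041 = 4.048636
B = 0.010413/4.048636 = 0.002572

Final: 0.002572


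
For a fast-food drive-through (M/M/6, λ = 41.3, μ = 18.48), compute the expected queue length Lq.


a = λ/μ = 2.2348; ρ = a/6 = 0.3725
P₀ = 0.106699
Lq = P₀·a^c·ρ / (c!·(1−ρ)²) = 0.106699·124.59153·0.3725/(720·0.39379)
= 0.01746

Final: 0.01746


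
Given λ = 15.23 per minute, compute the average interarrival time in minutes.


Mean interarrival time = 1/λ = 1/15.23 minute = 0.06566 minute
In minutes: 0.06566 × 1 = 0.06566 min

Final: 0.06566 min


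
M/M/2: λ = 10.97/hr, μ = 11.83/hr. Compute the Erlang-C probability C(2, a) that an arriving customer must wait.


a = λ/μ = 0.9273; ρ = a/2 = 0.4637
P₀ = 0.366445 (from M/M/c formula)
C(c,a) = [a^c/(c!(1−ρ))]·P₀ = [0.85989/(2·0.5363)]·0.366445
= 0.80162·0.366445 = 0.293749

Final: 0.293749


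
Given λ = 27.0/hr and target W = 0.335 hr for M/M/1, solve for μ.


W = 1/(μ−λ) ⇒ μ − λ = 1/W = 1/0.335 = 2.9851
μ = λ + 1/W = 27.0 + 2.9851 = 29.9851 per hr

Final: 29.9851 /hr


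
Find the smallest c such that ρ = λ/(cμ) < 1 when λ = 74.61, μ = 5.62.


Stability requires cμ > λ ⇔ c > λ/μ.
λ/μ = 74.61/5.62 = 13.2758
Minimum integer c = ⌊13.2758⌋ + 1 = 14
Check: 14·5.62 = 78.68 > 74.61, while 13·5.62 = 73.06 ≤ 74.61

Final: 14 servers


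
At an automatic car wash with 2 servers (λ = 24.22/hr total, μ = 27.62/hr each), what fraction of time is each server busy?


ρ = λ/(cμ) = 24.22/(2·27.62) = 24.22/55.24 = 0.4385

Final: 0.4385


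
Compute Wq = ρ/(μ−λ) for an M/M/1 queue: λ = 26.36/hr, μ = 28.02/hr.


ρ = 26.36/28.02 = 0.9408
Wq = ρ/(μ−λ) = 0.9408/(28.02 − 26.36) = 0.9408/1.66 = 0.5667 hr

Final: 0.5667 hr


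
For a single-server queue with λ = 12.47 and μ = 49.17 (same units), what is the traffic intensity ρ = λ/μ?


ρ = λ/μ = 12.47/49.17 = 0.2536

Final: 0.2536


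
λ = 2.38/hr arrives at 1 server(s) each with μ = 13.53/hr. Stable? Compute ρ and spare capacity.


Total capacity cμ = 1·13.53 = 13.53/hr
ρ = λ/(cμ) = 2.38/13.53 = 0.1759
Stable ⇔ ρ < 1: YES
Spare capacity = cμ − λ = 13.53 − 2.38 = 11.15/hr

Final: ρ = 0.1759; stable; margin = 11.15/hr


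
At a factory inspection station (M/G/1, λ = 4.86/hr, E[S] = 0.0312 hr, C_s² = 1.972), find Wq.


ρ = λ·E[S] = 4.86·0.0312 = 0.1516
E[S²] = E[S]²(1+C_s²) = 0.0312²·(1+1.972) = 0.002893
Wq = λ·E[S²]/(2(1−ρ)) = 4.86·0.002893/(2·0.8484) = 0.008287 hr

Final: 0.008287 hr


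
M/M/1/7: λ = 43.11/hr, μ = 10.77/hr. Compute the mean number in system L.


ρ = 43.11/10.77 = 4.0028
L = ρ[1 − (K+1)ρ^K + Kρ^(K+1)] / [(1−ρ)(1−ρ^(K+1))]
Numerator: 4.0028·(1 − 8·16464.033341 + 7·65901.994180) = 1319328.883480
Denominator: (-3.0028)·(-65900.994180) = 197886.550768
L = 1319328.883480/197886.550768 = 6.6671

Final: 6.6671


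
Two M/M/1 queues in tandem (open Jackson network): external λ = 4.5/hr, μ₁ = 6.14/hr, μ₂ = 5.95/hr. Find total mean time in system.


Each node sees arrival rate λ = 4.5/hr (tandem ⇒ throughput preserved).
W₁ = 1/(μ₁−λ) = 1/(6.14−4.5) = 0.60976 hr
W₂ = 1/(μ₂−λ) = 1/(5.95−4.5) = 0.68966 hr
W_total = W₁ + W₂ = 0.60976 + 0.68966 = 1.29941 hr

Final: 1.29941 hr


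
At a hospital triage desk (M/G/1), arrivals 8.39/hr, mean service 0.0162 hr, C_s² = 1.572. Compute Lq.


ρ = λ·E[S] = 8.39·0.0162 = 0.1359
Lq = ρ²(1+C_s²)/(2(1−ρ)) = 0.01847·(1+1.572)/(2·0.8641)
= 0.01847·2.5720/1.7282 = 0.02749

Final: 0.02749


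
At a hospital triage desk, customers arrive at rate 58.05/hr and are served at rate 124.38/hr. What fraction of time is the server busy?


ρ = λ/μ = 58.05/124.38 = 0.4667

Final: 0.4667


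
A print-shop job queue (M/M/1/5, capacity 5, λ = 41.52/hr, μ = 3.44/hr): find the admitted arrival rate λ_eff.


ρ = 12.0698; P_K = (1−ρ)ρ^5/(1−ρ^6) = 0.917149
λ_eff = λ(1 − P_K) = 41.52·(1 − 0.917149) = 41.52·0.082851 = 3.4400 /hr

Final: 3.4400 /hr


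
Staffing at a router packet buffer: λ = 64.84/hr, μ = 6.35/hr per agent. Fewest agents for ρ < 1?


Stability requires cμ > λ ⇔ c > λ/μ.
λ/μ = 64.84/6.35 = 10.2110
Minimum integer c = ⌊10.2110⌋ + 1 = 11
Check: 11·6.35 = 69.85 > 64.84, while 10·6.35 = 63.50 ≤ 64.84

Final: 11 servers


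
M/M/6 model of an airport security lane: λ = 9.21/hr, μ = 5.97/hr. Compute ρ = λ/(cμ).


ρ = λ/(cμ) = 9.21/(6·5.97) = 9.21/35.82 = 0.2571

Final: 0.2571


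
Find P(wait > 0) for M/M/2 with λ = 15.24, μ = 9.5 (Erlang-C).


a = λ/μ = 1.6042; ρ = a/2 = 0.8021
P₀ = 0.109813 (from M/M/c formula)
C(c,a) = [a^c/(c!(1−ρ))]·P₀ = [2.57349/(2·0.1979)]·0.109813
= 6.50217·0.109813 = 0.714024

Final: 0.714024


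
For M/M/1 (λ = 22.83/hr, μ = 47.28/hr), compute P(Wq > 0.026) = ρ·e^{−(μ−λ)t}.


ρ = 22.83/47.28 = 0.4829
P(Wq > t) = ρ·e^{−(μ−λ)t} = 0.4829·e^{−0.6357}
= 0.4829·0.529565 = 0.255710

Final: 0.255710


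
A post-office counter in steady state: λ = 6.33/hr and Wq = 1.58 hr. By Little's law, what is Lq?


Lq = λWq = 6.33·1.58 = 10.0014

Final: 10.0014


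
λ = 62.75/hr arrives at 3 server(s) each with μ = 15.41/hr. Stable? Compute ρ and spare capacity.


Total capacity cμ = 3·15.41 = 46.23/hr
ρ = λ/(cμ) = 62.75/46.23 = 1.3573
Stable ⇔ ρ < 1: NO
Spare capacity = cμ − λ = 46.23 − 62.75 = -16.52/hr

Final: ρ = 1.3573; unstable; margin = -16.52/hr


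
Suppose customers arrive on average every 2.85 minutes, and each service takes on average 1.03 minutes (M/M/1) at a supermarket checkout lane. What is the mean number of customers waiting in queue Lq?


λ = 60/2.85 = 21.0526 /hr
μ = 60/1.03 = 58.2524 /hr
ρ = λ/μ = 21.0526/58.2524 = 0.3614
Lq = ρ²/(1−ρ) = 0.1306/0.6386 = 0.2045

Final: 0.2045


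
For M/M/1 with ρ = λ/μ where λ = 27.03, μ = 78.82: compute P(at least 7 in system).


ρ = 27.03/78.82 = 0.3429
P(N ≥ n) = ρ^n = 0.3429^7 = 0.0005578

Final: 0.0005578


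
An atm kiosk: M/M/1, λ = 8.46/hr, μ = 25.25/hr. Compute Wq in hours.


ρ = 8.46/25.25 = 0.3350
Wq = ρ/(μ−λ) = 0.3350/(25.25 − 8.46) = 0.3350/16.79 = 0.01996 hr

Final: 0.01996 hr


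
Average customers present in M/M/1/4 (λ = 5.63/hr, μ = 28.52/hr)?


ρ = 5.63/28.52 = 0.1974
L = ρ[1 − (K+1)ρ^K + Kρ^(K+1)] / [(1−ρ)(1−ρ^(K+1))]
Numerator: 0.1974·(1 − 5·0.001519 + 4·0.0002998) = 0.196143
Denominator: (0.8026)·(0.999700) = 0.802354
L = 0.196143/0.802354 = 0.2445

Final: 0.2445


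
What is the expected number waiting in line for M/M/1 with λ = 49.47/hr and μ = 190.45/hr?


ρ = 49.47/190.45 = 0.2598
Lq = ρ²/(1−ρ) = 0.06747/0.7402 = 0.09115

Final: 0.09115


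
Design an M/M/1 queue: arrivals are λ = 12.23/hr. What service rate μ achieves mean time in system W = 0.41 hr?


W = 1/(μ−λ) ⇒ μ − λ = 1/W = 1/0.41 = 2.4390
μ = λ + 1/W = 12.23 + 2.4390 = 14.6690 per hr

Final: 14.6690 /hr


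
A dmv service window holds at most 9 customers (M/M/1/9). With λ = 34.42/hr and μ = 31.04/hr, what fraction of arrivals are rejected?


ρ = λ/μ = 34.42/31.04 = 1.1089
P_K = (1−ρ)ρ^K/(1−ρ^(K+1)) = (-0.1089·2.535143)/(1 − 2.811199)
= -0.276056/-1.811199 = 0.152416

Final: 0.152416


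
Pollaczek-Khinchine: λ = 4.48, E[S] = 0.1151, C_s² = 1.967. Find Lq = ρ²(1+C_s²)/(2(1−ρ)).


ρ = λ·E[S] = 4.48·0.1151 = 0.5156
Lq = ρ²(1+C_s²)/(2(1−ρ)) = 0.2659·(1+1.967)/(2·0.4844)
= 0.2659·2.9670/0.9687 = 0.81439

Final: 0.81439


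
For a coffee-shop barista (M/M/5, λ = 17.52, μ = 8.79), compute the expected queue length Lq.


a = λ/μ = 1.9932; ρ = a/5 = 0.3986
P₀ = 0.135267
Lq = P₀·a^c·ρ / (c!·(1−ρ)²) = 0.135267·31.45764·0.3986/(120·0.36164)
= 0.03909

Final: 0.03909


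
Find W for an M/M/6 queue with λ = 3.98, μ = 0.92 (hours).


a = 4.3261; ρ = 0.7210; P₀ = 0.011360
Lq = P₀·a^c·ρ/(c!(1−ρ)²) = 0.95804
Wq = Lq/λ = 0.95804/3.98 = 0.24071 hr
W = Wq + 1/μ = 0.24071 + 1.08696 = 1.32767 hr

Final: 1.32767 hr


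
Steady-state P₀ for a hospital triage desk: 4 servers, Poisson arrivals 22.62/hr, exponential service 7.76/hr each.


a = λ/μ = 22.62/7.76 = 2.9149; ρ = a/c = 0.7287
Σ_{k=0}^{3} a^k/k! (terms k=0..3) = 1.00000 + 2.91495 + 4.24846 + 4.12802 = 12.29143
Tail: a^4/(4!(1−ρ)) = 72.19773/(24·0.2713) = 11.08975
P₀ = 1/(12.29143 + 11.08975) = 1/23.38118 = 0.042769

Final: 0.042769


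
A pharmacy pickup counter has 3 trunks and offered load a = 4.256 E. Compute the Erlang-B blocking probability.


B(c,a) = (a^c/c!) / Σ_{k=0}^{c} a^k/k!
a^3/3! = 12.848535
Σ terms (k=0..3): 1.00000 + 4.25600 + 9.05677 + 12.84853 = 27.161303
B = 12.848535/27.161303 = 0.473046

Final: 0.473046


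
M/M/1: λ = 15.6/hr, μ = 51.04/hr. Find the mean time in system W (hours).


W = 1/(μ−λ) = 1/(51.04 − 15.6) = 1/35.44 = 0.02822 hr

Final: 0.02822 hr


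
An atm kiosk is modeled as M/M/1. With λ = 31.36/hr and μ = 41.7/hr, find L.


ρ = λ/μ = 31.36/41.7 = 0.7520
L = ρ/(1−ρ) = 0.7520/(1 − 0.7520) = 0.7520/0.2480 = 3.0329

Final: 3.0329


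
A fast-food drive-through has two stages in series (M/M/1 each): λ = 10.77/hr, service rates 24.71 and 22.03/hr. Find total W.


Each node sees arrival rate λ = 10.77/hr (tandem ⇒ throughput preserved).
W₁ = 1/(μ₁−λ) = 1/(24.71−10.77) = 0.07174 hr
W₂ = 1/(μ₂−λ) = 1/(22.03−10.77) = 0.08881 hr
W_total = W₁ + W₂ = 0.07174 + 0.08881 = 0.16055 hr

Final: 0.16055 hr


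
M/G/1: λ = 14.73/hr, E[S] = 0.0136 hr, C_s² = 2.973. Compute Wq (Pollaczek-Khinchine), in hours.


ρ = λ·E[S] = 14.73·0.0136 = 0.2003
E[S²] = E[S]²(1+C_s²) = 0.0136²·(1+2.973) = 0.0007348
Wq = λ·E[S²]/(2(1−ρ)) = 14.73·0.0007348/(2·0.7997) = 0.006768 hr

Final: 0.006768 hr


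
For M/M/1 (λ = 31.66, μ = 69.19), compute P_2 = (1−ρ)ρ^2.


ρ = 31.66/69.19 = 0.4576
P_n = (1−ρ)·ρ^n = (1 − 0.4576)·0.4576^2 = 0.5424·0.209380 = 0.113572

Final: 0.113572


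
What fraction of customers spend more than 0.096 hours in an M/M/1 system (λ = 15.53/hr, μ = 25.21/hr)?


W ~ Exponential(μ−λ) for M/M/1.
μ − λ = 25.21 − 15.53 = 9.6800
P(W > t) = e^{−(μ−λ)t} = e^{−0.9293} = 0.394838

Final: 0.394838


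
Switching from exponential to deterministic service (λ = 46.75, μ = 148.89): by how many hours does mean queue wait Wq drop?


ρ = 46.75/148.89 = 0.3140
Wq(M/M/1) = ρ/(μ−λ) = 0.3140/102.14 = 0.003074 hr
Wq(M/D/1) = ρ/(2(μ−λ)) = 0.001537 hr
Savings = 0.003074 − 0.001537 = 0.001537 hr

Final: 0.001537 hr


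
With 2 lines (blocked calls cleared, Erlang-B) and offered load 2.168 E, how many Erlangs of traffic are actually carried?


B(2,2.168) = 0.425891 (Erlang-B)
Carried load = a(1 − B) = 2.168·(1 − 0.425891) = 2.168·0.574109 = 1.2447 E

Final: 1.2447 Erlangs


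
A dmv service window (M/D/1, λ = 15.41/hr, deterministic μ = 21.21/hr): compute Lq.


ρ = 15.41/21.21 = 0.7265
M/D/1: Lq = ρ²/(2(1−ρ)) = 0.5279/(2·0.2735) = 0.96518

Final: 0.96518


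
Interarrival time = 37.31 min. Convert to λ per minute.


λ = 1/(interarrival time) in consistent units.
1 minute = 1 min, so λ = 1/37.31 = 0.02680 per minute

Final: 0.02680 /min


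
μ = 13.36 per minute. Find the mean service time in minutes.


Mean service time = 1/μ = 1/13.36 minute = 0.07485 minute
In minutes: 0.07485 × 1 = 0.07485 min

Final: 0.07485 min


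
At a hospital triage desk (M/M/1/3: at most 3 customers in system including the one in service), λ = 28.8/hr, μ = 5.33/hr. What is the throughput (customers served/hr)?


ρ = 5.4034; P_K = (1−ρ)ρ^3/(1−ρ^4) = 0.815888
λ_eff = λ(1 − P_K) = 28.8·(1 − 0.815888) = 28.8·0.184112 = 5.3024 /hr

Final: 5.3024 /hr


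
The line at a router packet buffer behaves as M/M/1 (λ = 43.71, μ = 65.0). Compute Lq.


ρ = 43.71/65.0 = 0.6725
Lq = ρ²/(1−ρ) = 0.4522/0.3275 = 1.3806

Final: 1.3806


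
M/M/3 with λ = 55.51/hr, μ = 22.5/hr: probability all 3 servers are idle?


a = λ/μ = 55.51/22.5 = 2.4671; ρ = a/c = 0.8224
Σ_{k=0}^{2} a^k/k! (terms k=0..2) = 1.00000 + 2.46711 + 3.04332 = 6.51043
Tail: a^3/(3!(1−ρ)) = 15.01641/(6·0.1776) = 14.08963
P₀ = 1/(6.51043 + 14.08963) = 1/20.60006 = 0.048544

Final: 0.048544


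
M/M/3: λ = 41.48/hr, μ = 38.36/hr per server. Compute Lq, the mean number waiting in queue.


a = λ/μ = 1.0813; ρ = a/3 = 0.3604
P₀ = 0.333837
Lq = P₀·a^c·ρ / (c!·(1−ρ)²) = 0.333837·1.26439·0.3604/(6·0.40903)
= 0.06199

Final: 0.06199


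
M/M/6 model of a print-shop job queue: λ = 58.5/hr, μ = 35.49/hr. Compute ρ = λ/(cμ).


ρ = λ/(cμ) = 58.5/(6·35.49) = 58.5/212.94 = 0.2747

Final: 0.2747


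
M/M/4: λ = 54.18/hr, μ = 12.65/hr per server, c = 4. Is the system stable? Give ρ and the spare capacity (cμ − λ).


Total capacity cμ = 4·12.65 = 50.60/hr
ρ = λ/(cμ) = 54.18/50.60 = 1.0708
Stable ⇔ ρ < 1: NO
Spare capacity = cμ − λ = 50.60 − 54.18 = -3.58/hr

Final: ρ = 1.0708; unstable; margin = -3.58/hr


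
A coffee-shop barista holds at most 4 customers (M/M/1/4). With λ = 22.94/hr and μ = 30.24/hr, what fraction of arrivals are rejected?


ρ = λ/μ = 22.94/30.24 = 0.7586
P_K = (1−ρ)ρ^K/(1−ρ^(K+1)) = (0.2414·0.331167)/(1 − 0.251222)
= 0.079944/0.748778 = 0.106766

Final: 0.106766


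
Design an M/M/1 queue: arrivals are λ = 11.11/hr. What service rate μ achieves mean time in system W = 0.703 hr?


W = 1/(μ−λ) ⇒ μ − λ = 1/W = 1/0.703 = 1.4225
μ = λ + 1/W = 11.11 + 1.4225 = 12.5325 per hr

Final: 12.5325 /hr


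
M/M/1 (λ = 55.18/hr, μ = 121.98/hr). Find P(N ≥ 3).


ρ = 55.18/121.98 = 0.4524
P(N ≥ n) = ρ^n = 0.4524^3 = 0.092572

Final: 0.092572


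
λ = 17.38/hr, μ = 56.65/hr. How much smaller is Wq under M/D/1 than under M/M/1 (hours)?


ρ = 17.38/56.65 = 0.3068
Wq(M/M/1) = ρ/(μ−λ) = 0.3068/39.27 = 0.007812 hr
Wq(M/D/1) = ρ/(2(μ−λ)) = 0.003906 hr
Savings = 0.007812 − 0.003906 = 0.003906 hr

Final: 0.003906 hr


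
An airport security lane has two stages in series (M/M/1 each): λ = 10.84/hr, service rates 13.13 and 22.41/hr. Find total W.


Each node sees arrival rate λ = 10.84/hr (tandem ⇒ throughput preserved).
W₁ = 1/(μ₁−λ) = 1/(13.13−10.84) = 0.43668 hr
W₂ = 1/(μ₂−λ) = 1/(22.41−10.84) = 0.08643 hr
W_total = W₁ + W₂ = 0.43668 + 0.08643 = 0.52311 hr

Final: 0.52311 hr


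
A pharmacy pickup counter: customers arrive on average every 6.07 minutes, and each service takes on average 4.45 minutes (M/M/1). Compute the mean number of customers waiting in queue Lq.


λ = 60/6.07 = 9.8847 /hr
μ = 60/4.45 = 13.4831 /hr
ρ = λ/μ = 9.8847/13.4831 = 0.7331
Lq = ρ²/(1−ρ) = 0.5375/0.2669 = 2.0138

Final: 2.0138


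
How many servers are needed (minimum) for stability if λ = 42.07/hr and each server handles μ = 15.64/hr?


Stability requires cμ > λ ⇔ c > λ/μ.
λ/μ = 42.07/15.64 = 2.6899
Minimum integer c = ⌊2.6899⌋ + 1 = 3
Check: 3·15.64 = 46.92 > 42.07, while 2·15.64 = 31.28 ≤ 42.07

Final: 3 servers


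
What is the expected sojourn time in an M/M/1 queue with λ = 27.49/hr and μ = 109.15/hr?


W = 1/(μ−λ) = 1/(109.15 − 27.49) = 1/81.66 = 0.01225 hr

Final: 0.01225 hr


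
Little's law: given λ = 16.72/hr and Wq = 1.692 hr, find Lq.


Lq = λWq = 16.72·1.692 = 28.2902

Final: 28.2902


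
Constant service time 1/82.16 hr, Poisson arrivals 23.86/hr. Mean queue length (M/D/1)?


ρ = 23.86/82.16 = 0.2904
M/D/1: Lq = ρ²/(2(1−ρ)) = 0.08434/(2·0.7096) = 0.05943

Final: 0.05943


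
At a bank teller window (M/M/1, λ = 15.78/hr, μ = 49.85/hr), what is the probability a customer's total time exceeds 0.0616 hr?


W ~ Exponential(μ−λ) for M/M/1.
μ − λ = 49.85 − 15.78 = 34.0700
P(W > t) = e^{−(μ−λ)t} = e^{−2.0987} = 0.122614

Final: 0.122614


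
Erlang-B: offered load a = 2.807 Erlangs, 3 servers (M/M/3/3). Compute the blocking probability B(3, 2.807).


B(c,a) = (a^c/c!) / Σ_{k=0}^{c} a^k/k!
a^3/3! = 3.686175
Σ terms (k=0..3): 1.00000 + 2.80700 + 3.93962 + 3.68618 = 11.432800
B = 3.686175/11.432800 = 0.322421

Final: 0.322421


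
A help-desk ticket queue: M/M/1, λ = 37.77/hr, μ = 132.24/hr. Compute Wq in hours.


ρ = 37.77/132.24 = 0.2856
Wq = ρ/(μ−λ) = 0.2856/(132.24 − 37.77) = 0.2856/94.47 = 0.003023 hr

Final: 0.003023 hr


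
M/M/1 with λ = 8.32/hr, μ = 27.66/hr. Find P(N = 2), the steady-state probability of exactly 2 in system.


ρ = 8.32/27.66 = 0.3008
P_n = (1−ρ)·ρ^n = (1 − 0.3008)·0.3008^2 = 0.6992·0.090478 = 0.063263

Final: 0.063263


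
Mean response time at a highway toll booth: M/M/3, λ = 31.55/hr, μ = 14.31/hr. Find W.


a = 2.2048; ρ = 0.7349; P₀ = 0.080818
Lq = P₀·a^c·ρ/(c!(1−ρ)²) = 1.50978
Wq = Lq/λ = 1.50978/31.55 = 0.04785 hr
W = Wq + 1/μ = 0.04785 + 0.06988 = 0.11773 hr

Final: 0.11773 hr
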